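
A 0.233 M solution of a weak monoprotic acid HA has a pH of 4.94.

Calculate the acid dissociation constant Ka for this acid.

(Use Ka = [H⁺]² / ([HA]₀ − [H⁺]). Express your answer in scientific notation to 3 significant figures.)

[H⁺] = 10^(−pH) = 10^(−4.94) = 1.148e-05 M. For HA ⇌ H⁺ + A⁻, Ka = [H⁺][A⁻]/[HA] = [H⁺]² / ([HA]₀ − [H⁺]) = (1.148e-05)² / (0.233 − 1.148e-05) = 5.66e-10.

K_a = 5.66e-10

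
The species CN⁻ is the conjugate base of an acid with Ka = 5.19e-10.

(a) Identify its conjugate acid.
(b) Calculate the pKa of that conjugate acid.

(a) The conjugate acid is formed by adding one H⁺ to CN⁻, giving HCN. (b) pKa = -log(Ka) = -log(5.19e-10) = 9.28.

Conjugate acid: HCN; pK_a = 9.28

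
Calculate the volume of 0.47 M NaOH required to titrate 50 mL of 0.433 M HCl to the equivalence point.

At equivalence: moles acid = moles base. moles HCl = 0.433 × 50/1000 = 0.02165 mol. V_base = moles / 0.47 × 1000 = 46.1 mL.

V_{base} = 46.1 mL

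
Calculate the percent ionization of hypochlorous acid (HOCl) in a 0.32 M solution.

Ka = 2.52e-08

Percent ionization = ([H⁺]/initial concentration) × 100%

Using Ka equilibrium: x² + Ka×x - Ka×C = 0. Solving: [H⁺] = 8.9787e-05. Percent = (8.9787e-05/0.32) × 100

Percent ionization = 0.0281%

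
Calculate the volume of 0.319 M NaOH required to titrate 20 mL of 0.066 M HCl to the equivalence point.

At equivalence: moles acid = moles base. moles HCl = 0.066 × 20/1000 = 0.00132 mol. V_base = moles / 0.319 × 1000 = 4.1 mL.

V_{base} = 4.1 mL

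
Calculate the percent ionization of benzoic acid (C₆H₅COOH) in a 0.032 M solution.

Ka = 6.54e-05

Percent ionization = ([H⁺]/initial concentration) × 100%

Using Ka equilibrium: x² + Ka×x - Ka×C = 0. Solving: [H⁺] = 1.4143e-03. Percent = (1.4143e-03/0.032) × 100

Percent ionization = 4.42%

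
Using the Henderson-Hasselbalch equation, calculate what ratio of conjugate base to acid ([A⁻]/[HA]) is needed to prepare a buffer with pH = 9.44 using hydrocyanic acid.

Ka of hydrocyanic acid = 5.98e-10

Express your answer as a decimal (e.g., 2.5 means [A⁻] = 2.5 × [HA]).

pKa = -log(5.98e-10) = 9.2233. pH = pKa + log([A⁻]/[HA]), so log([A⁻]/[HA]) = pH − pKa = 9.44 − 9.2233 = 0.2167. [A⁻]/[HA] = 10^(0.2167) = 1.65

[A⁻]/[HA] = 1.65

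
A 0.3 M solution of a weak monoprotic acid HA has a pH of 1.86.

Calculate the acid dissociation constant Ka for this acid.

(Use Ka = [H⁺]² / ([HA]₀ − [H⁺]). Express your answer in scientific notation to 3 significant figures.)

[H⁺] = 10^(−pH) = 10^(−1.86) = 1.380e-02 M. For HA ⇌ H⁺ + A⁻, Ka = [H⁺][A⁻]/[HA] = [H⁺]² / ([HA]₀ − [H⁺]) = (1.380e-02)² / (0.3 − 1.380e-02) = 6.66e-04.

K_a = 6.66e-04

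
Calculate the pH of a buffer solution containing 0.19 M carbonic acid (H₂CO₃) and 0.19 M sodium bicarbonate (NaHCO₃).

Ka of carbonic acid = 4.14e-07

pKa = -log(4.14e-07) = 6.38. pH = pKa + log([A⁻]/[HA]) = 6.38 + log(0.19/0.19)

pH = 6.38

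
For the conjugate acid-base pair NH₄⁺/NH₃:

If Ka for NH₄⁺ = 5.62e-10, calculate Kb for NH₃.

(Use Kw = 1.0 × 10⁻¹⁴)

For a conjugate pair Ka × Kb = Kw, so Kb = Kw/Ka = 1.0 × 10⁻¹⁴ / 5.62e-10 = 1.78e-05.

K_b = 1.78e-05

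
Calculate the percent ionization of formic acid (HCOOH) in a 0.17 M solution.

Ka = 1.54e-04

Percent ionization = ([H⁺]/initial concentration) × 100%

Using Ka equilibrium: x² + Ka×x - Ka×C = 0. Solving: [H⁺] = 5.0402e-03. Percent = (5.0402e-03/0.17) × 100

Percent ionization = 2.96%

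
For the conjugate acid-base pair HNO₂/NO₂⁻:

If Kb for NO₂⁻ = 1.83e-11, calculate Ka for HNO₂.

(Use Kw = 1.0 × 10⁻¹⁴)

For a conjugate pair Ka × Kb = Kw, so Ka = Kw/Kb = 1.0 × 10⁻¹⁴ / 1.83e-11 = 5.46e-04.

K_a = 5.46e-04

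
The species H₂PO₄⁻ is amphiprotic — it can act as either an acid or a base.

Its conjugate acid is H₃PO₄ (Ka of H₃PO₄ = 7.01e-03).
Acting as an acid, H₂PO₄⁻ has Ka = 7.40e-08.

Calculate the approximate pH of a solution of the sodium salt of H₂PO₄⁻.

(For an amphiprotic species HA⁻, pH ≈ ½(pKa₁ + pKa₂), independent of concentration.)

pKa₁ = -log(7.01e-03) = 2.15; pKa₂ = -log(7.40e-08) = 7.13. For an amphiprotic species, pH ≈ ½(pKa₁ + pKa₂) = ½(2.15 + 7.13) = 4.64.

pH = 4.64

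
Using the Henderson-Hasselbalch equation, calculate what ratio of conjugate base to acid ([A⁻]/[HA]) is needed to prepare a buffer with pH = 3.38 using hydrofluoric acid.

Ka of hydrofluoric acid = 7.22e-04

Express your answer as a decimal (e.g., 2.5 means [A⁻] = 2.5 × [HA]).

pKa = -log(7.22e-04) = 3.1415. pH = pKa + log([A⁻]/[HA]), so log([A⁻]/[HA]) = pH − pKa = 3.38 − 3.1415 = 0.2385. [A⁻]/[HA] = 10^(0.2385) = 1.73

[A⁻]/[HA] = 1.73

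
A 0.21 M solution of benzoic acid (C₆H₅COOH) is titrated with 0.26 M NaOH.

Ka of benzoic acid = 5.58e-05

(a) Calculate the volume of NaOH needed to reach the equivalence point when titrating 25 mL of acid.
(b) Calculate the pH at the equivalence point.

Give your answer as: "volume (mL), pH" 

moles acid = 0.21 × 25/1000 = 0.00525 mol; V_base = moles/0.26 × 1000 = 20.2 mL. At equivalence only the conjugate base is present: [A⁻] = 0.00525/0.045 = 1.1617e-01 M. Kb = Kw/Ka = 1.79e-10; [OH⁻] = √(Kb × [A⁻]) = 4.5628e-06; pOH = 5.34; pH = 14 - pOH = 8.66.

V = 20.2 mL, pH = 8.66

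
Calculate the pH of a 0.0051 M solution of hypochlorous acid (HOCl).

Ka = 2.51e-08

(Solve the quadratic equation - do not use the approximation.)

x² + Ka×x - Ka×C = 0. Using quadratic formula: [H⁺] = 1.1302e-05

pH = 4.95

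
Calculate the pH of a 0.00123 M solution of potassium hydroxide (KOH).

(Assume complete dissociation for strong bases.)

[OH⁻] = 0.00123 M for strong base. pOH = -log[OH⁻] = 2.91, pH = 14 - pOH

pH = 11.09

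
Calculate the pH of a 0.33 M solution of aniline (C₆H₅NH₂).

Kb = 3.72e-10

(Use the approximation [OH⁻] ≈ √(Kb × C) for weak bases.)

[OH⁻] = √(Kb × C) = √(3.72e-10 × 0.33) = 1.1080e-05. pOH = 4.96, pH = 14 - pOH

pH = 9.04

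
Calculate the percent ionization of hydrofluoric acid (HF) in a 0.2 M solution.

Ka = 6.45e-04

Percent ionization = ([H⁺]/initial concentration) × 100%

Using Ka equilibrium: x² + Ka×x - Ka×C = 0. Solving: [H⁺] = 1.1040e-02. Percent = (1.1040e-02/0.2) × 100

Percent ionization = 5.52%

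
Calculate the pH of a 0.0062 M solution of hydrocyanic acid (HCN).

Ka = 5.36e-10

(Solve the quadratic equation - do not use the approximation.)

x² + Ka×x - Ka×C = 0. Using quadratic formula: [H⁺] = 1.8227e-06

pH = 5.74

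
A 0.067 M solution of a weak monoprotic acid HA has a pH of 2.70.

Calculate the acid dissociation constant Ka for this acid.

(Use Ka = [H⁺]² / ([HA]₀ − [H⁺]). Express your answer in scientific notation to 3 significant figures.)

[H⁺] = 10^(−pH) = 10^(−2.70) = 1.995e-03 M. For HA ⇌ H⁺ + A⁻, Ka = [H⁺][A⁻]/[HA] = [H⁺]² / ([HA]₀ − [H⁺]) = (1.995e-03)² / (0.067 − 1.995e-03) = 6.12e-05.

K_a = 6.12e-05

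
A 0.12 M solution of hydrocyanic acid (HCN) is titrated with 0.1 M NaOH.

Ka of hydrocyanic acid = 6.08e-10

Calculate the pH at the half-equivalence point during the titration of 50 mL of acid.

At half-equivalence [HA] = [A⁻], so Henderson-Hasselbalch gives pH = pKa = -log(6.08e-10) = 9.22.

pH = pKa = 9.22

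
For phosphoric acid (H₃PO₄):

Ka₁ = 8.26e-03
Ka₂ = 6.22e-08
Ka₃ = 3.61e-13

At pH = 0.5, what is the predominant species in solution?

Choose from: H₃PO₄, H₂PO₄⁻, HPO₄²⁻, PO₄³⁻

pKa₁ = 2.08, pKa₂ = 7.21, pKa₃ = 12.44. For a polyprotic acid the predominant species crosses at each pKa: below pKa_n the protonated form dominates, above it the deprotonated form does. At pH = 0.5, the predominant species is H₃PO₄.

H₃PO₄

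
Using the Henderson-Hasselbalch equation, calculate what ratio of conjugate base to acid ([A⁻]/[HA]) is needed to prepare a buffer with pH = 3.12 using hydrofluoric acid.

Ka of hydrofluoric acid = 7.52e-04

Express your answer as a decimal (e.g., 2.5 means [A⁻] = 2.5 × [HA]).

pKa = -log(7.52e-04) = 3.1238. pH = pKa + log([A⁻]/[HA]), so log([A⁻]/[HA]) = pH − pKa = 3.12 − 3.1238 = -0.0038. [A⁻]/[HA] = 10^(-0.0038) = 0.991

[A⁻]/[HA] = 0.991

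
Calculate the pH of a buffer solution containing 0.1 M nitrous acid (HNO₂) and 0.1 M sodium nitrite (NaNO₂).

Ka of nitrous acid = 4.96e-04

pKa = -log(4.96e-04) = 3.30. pH = pKa + log([A⁻]/[HA]) = 3.30 + log(0.1/0.1)

pH = 3.30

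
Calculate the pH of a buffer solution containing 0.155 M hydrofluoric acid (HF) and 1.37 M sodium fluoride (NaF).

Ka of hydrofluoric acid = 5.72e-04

pKa = -log(5.72e-04) = 3.24. pH = pKa + log([A⁻]/[HA]) = 3.24 + log(1.37/0.155)

pH = 4.19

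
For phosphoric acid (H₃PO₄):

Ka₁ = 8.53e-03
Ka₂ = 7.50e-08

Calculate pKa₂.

pKa₂ = -log(Ka₂) = -log(7.50e-08) = 7.12.

pK_{a2} = 7.12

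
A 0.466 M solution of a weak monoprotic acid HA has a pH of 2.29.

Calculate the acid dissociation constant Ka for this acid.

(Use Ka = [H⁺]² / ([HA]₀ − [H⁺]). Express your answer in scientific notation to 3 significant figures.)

[H⁺] = 10^(−pH) = 10^(−2.29) = 5.129e-03 M. For HA ⇌ H⁺ + A⁻, Ka = [H⁺][A⁻]/[HA] = [H⁺]² / ([HA]₀ − [H⁺]) = (5.129e-03)² / (0.466 − 5.129e-03) = 5.71e-05.

K_a = 5.71e-05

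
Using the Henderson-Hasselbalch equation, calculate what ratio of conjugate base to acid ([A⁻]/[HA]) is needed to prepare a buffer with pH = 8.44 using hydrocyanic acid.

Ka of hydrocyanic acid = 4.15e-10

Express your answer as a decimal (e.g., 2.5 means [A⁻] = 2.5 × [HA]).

pKa = -log(4.15e-10) = 9.3820. pH = pKa + log([A⁻]/[HA]), so log([A⁻]/[HA]) = pH − pKa = 8.44 − 9.3820 = -0.9420. [A⁻]/[HA] = 10^(-0.9420) = 0.114

[A⁻]/[HA] = 0.114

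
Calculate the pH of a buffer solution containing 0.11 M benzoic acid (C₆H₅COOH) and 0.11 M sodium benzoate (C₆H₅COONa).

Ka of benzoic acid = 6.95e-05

pKa = -log(6.95e-05) = 4.16. pH = pKa + log([A⁻]/[HA]) = 4.16 + log(0.11/0.11)

pH = 4.16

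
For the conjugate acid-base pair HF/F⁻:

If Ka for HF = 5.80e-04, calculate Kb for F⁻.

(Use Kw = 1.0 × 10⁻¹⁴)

For a conjugate pair Ka × Kb = Kw, so Kb = Kw/Ka = 1.0 × 10⁻¹⁴ / 5.80e-04 = 1.72e-11.

K_b = 1.72e-11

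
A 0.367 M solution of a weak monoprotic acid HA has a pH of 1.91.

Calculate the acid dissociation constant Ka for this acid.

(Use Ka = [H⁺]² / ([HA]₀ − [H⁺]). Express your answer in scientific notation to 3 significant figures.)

[H⁺] = 10^(−pH) = 10^(−1.91) = 1.230e-02 M. For HA ⇌ H⁺ + A⁻, Ka = [H⁺][A⁻]/[HA] = [H⁺]² / ([HA]₀ − [H⁺]) = (1.230e-02)² / (0.367 − 1.230e-02) = 4.27e-04.

K_a = 4.27e-04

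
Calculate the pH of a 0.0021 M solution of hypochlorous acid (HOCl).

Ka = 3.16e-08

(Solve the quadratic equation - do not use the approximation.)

x² + Ka×x - Ka×C = 0. Using quadratic formula: [H⁺] = 8.1304e-06

pH = 5.09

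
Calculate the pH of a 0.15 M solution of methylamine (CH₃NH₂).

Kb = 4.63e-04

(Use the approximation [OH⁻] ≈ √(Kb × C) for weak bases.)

[OH⁻] = √(Kb × C) = √(4.63e-04 × 0.15) = 8.3337e-03. pOH = 2.08, pH = 14 - pOH

pH = 11.92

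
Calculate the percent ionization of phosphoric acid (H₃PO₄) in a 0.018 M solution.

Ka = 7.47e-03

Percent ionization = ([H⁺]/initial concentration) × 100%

Using Ka equilibrium: x² + Ka×x - Ka×C = 0. Solving: [H⁺] = 8.4474e-03. Percent = (8.4474e-03/0.018) × 100

Percent ionization = 46.9%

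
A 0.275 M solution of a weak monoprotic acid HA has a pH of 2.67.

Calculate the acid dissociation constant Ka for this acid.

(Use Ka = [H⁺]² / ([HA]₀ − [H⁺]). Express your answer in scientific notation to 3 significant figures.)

[H⁺] = 10^(−pH) = 10^(−2.67) = 2.138e-03 M. For HA ⇌ H⁺ + A⁻, Ka = [H⁺][A⁻]/[HA] = [H⁺]² / ([HA]₀ − [H⁺]) = (2.138e-03)² / (0.275 − 2.138e-03) = 1.68e-05.

K_a = 1.68e-05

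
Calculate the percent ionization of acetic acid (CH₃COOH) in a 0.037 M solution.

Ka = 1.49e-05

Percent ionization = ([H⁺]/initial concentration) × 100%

Using Ka equilibrium: x² + Ka×x - Ka×C = 0. Solving: [H⁺] = 7.3508e-04. Percent = (7.3508e-04/0.037) × 100

Percent ionization = 1.99%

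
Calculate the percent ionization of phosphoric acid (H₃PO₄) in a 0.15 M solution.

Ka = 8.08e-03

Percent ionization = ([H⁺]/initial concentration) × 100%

Using Ka equilibrium: x² + Ka×x - Ka×C = 0. Solving: [H⁺] = 3.1007e-02. Percent = (3.1007e-02/0.15) × 100

Percent ionization = 20.7%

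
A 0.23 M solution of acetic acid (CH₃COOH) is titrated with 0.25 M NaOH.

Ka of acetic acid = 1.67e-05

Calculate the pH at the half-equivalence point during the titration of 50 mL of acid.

At half-equivalence [HA] = [A⁻], so Henderson-Hasselbalch gives pH = pKa = -log(1.67e-05) = 4.78.

pH = pKa = 4.78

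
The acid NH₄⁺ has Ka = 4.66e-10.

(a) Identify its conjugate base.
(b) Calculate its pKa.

(a) The conjugate base is formed by removing one H⁺ from NH₄⁺, giving NH₃. (b) pKa = -log(Ka) = -log(4.66e-10) = 9.33.

Conjugate base: NH₃; pK_a = 9.33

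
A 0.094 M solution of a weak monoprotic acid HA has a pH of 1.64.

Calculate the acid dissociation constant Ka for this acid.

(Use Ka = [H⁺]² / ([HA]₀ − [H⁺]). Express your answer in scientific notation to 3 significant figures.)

[H⁺] = 10^(−pH) = 10^(−1.64) = 2.291e-02 M. For HA ⇌ H⁺ + A⁻, Ka = [H⁺][A⁻]/[HA] = [H⁺]² / ([HA]₀ − [H⁺]) = (2.291e-02)² / (0.094 − 2.291e-02) = 7.38e-03.

K_a = 7.38e-03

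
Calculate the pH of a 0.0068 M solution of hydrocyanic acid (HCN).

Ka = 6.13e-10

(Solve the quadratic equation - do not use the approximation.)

x² + Ka×x - Ka×C = 0. Using quadratic formula: [H⁺] = 2.0414e-06

pH = 5.69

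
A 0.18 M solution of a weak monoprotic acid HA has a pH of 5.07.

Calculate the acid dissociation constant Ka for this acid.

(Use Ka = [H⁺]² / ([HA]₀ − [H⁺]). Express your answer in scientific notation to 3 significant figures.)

[H⁺] = 10^(−pH) = 10^(−5.07) = 8.511e-06 M. For HA ⇌ H⁺ + A⁻, Ka = [H⁺][A⁻]/[HA] = [H⁺]² / ([HA]₀ − [H⁺]) = (8.511e-06)² / (0.18 − 8.511e-06) = 4.02e-10.

K_a = 4.02e-10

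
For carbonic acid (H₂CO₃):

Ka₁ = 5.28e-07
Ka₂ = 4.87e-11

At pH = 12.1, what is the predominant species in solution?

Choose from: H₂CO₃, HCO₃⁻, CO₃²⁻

pKa₁ = 6.28, pKa₂ = 10.31. For a polyprotic acid the predominant species crosses at each pKa: below pKa_n the protonated form dominates, above it the deprotonated form does. At pH = 12.1, the predominant species is CO₃²⁻.

CO₃²⁻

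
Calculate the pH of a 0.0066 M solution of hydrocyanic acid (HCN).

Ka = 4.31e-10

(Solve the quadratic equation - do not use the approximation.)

x² + Ka×x - Ka×C = 0. Using quadratic formula: [H⁺] = 1.6864e-06

pH = 5.77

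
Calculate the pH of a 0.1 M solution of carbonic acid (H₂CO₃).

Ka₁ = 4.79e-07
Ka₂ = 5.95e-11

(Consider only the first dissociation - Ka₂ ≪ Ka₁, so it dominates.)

First dissociation dominates. From Ka₁ = [H⁺][HA⁻]/[H₂A], x² + Ka₁·x − Ka₁·C = 0 with C = 0.1 M and Ka₁ = 4.79e-07. Solving: [H⁺] = (−Ka₁ + √(Ka₁² + 4·Ka₁·C)) / 2 = 2.1862e-04 M. pH = -log(2.1862e-04) = 3.66.

pH = 3.66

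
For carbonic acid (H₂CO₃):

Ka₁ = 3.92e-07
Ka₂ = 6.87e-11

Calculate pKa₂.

pKa₂ = -log(Ka₂) = -log(6.87e-11) = 10.16.

pK_{a2} = 10.16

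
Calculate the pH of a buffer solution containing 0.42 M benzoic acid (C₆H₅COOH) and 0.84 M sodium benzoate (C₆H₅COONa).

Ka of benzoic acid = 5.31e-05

pKa = -log(5.31e-05) = 4.27. pH = pKa + log([A⁻]/[HA]) = 4.27 + log(0.84/0.42)

pH = 4.58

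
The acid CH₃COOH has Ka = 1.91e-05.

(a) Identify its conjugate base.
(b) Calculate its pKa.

(a) The conjugate base is formed by removing one H⁺ from CH₃COOH, giving CH₃COO⁻. (b) pKa = -log(Ka) = -log(1.91e-05) = 4.72.

Conjugate base: CH₃COO⁻; pK_a = 4.72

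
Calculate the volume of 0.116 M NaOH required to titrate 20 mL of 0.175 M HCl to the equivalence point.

At equivalence: moles acid = moles base. moles HCl = 0.175 × 20/1000 = 0.0035 mol. V_base = moles / 0.116 × 1000 = 30.2 mL.

V_{base} = 30.2 mL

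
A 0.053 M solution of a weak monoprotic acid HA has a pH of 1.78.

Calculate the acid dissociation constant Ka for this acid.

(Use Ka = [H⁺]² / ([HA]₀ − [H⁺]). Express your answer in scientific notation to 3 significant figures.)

[H⁺] = 10^(−pH) = 10^(−1.78) = 1.660e-02 M. For HA ⇌ H⁺ + A⁻, Ka = [H⁺][A⁻]/[HA] = [H⁺]² / ([HA]₀ − [H⁺]) = (1.660e-02)² / (0.053 − 1.660e-02) = 7.57e-03.

K_a = 7.57e-03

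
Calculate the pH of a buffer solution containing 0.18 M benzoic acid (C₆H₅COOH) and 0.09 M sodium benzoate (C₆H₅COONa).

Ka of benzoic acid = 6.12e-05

pKa = -log(6.12e-05) = 4.21. pH = pKa + log([A⁻]/[HA]) = 4.21 + log(0.09/0.18)

pH = 3.91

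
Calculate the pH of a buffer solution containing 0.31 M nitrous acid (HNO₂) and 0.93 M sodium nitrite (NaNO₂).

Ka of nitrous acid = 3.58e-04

pKa = -log(3.58e-04) = 3.45. pH = pKa + log([A⁻]/[HA]) = 3.45 + log(0.93/0.31)

pH = 3.92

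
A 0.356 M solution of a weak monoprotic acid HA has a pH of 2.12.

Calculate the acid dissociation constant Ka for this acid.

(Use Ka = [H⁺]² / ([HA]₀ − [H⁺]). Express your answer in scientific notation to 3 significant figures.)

[H⁺] = 10^(−pH) = 10^(−2.12) = 7.586e-03 M. For HA ⇌ H⁺ + A⁻, Ka = [H⁺][A⁻]/[HA] = [H⁺]² / ([HA]₀ − [H⁺]) = (7.586e-03)² / (0.356 − 7.586e-03) = 1.65e-04.

K_a = 1.65e-04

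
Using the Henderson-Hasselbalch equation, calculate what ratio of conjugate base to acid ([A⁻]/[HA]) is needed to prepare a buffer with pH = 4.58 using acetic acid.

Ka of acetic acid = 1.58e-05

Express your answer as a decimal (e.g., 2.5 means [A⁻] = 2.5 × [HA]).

pKa = -log(1.58e-05) = 4.8013. pH = pKa + log([A⁻]/[HA]), so log([A⁻]/[HA]) = pH − pKa = 4.58 − 4.8013 = -0.2213. [A⁻]/[HA] = 10^(-0.2213) = 0.601

[A⁻]/[HA] = 0.601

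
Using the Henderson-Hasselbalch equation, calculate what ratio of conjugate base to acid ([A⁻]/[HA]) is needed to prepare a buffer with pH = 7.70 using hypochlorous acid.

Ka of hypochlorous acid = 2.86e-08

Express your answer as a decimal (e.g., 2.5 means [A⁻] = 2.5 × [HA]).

pKa = -log(2.86e-08) = 7.5436. pH = pKa + log([A⁻]/[HA]), so log([A⁻]/[HA]) = pH − pKa = 7.70 − 7.5436 = 0.1564. [A⁻]/[HA] = 10^(0.1564) = 1.43

[A⁻]/[HA] = 1.43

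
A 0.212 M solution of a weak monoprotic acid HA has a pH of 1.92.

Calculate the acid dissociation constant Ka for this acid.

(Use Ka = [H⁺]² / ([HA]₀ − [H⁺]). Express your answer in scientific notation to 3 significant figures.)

[H⁺] = 10^(−pH) = 10^(−1.92) = 1.202e-02 M. For HA ⇌ H⁺ + A⁻, Ka = [H⁺][A⁻]/[HA] = [H⁺]² / ([HA]₀ − [H⁺]) = (1.202e-02)² / (0.212 − 1.202e-02) = 7.23e-04.

K_a = 7.23e-04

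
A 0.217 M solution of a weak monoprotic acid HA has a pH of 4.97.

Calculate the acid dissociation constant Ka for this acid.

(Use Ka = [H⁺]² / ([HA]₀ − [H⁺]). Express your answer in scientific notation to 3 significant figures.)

[H⁺] = 10^(−pH) = 10^(−4.97) = 1.072e-05 M. For HA ⇌ H⁺ + A⁻, Ka = [H⁺][A⁻]/[HA] = [H⁺]² / ([HA]₀ − [H⁺]) = (1.072e-05)² / (0.217 − 1.072e-05) = 5.29e-10.

K_a = 5.29e-10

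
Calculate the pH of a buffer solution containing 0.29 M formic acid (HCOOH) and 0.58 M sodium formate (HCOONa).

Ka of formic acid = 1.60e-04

pKa = -log(1.60e-04) = 3.80. pH = pKa + log([A⁻]/[HA]) = 3.80 + log(0.58/0.29)

pH = 4.10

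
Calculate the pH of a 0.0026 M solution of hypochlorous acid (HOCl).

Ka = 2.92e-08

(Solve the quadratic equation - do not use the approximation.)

x² + Ka×x - Ka×C = 0. Using quadratic formula: [H⁺] = 8.6986e-06

pH = 5.06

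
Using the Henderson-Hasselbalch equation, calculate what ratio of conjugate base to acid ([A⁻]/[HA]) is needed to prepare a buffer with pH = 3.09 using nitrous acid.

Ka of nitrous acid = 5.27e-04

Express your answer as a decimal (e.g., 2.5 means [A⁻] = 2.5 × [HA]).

pKa = -log(5.27e-04) = 3.2782. pH = pKa + log([A⁻]/[HA]), so log([A⁻]/[HA]) = pH − pKa = 3.09 − 3.2782 = -0.1882. [A⁻]/[HA] = 10^(-0.1882) = 0.648

[A⁻]/[HA] = 0.648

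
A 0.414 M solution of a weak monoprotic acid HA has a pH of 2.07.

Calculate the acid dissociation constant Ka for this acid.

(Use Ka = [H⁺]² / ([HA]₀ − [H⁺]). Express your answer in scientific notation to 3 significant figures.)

[H⁺] = 10^(−pH) = 10^(−2.07) = 8.511e-03 M. For HA ⇌ H⁺ + A⁻, Ka = [H⁺][A⁻]/[HA] = [H⁺]² / ([HA]₀ − [H⁺]) = (8.511e-03)² / (0.414 − 8.511e-03) = 1.79e-04.

K_a = 1.79e-04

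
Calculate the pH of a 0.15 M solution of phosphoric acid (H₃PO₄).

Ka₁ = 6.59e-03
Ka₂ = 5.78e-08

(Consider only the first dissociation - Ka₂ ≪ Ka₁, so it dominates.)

First dissociation dominates. From Ka₁ = [H⁺][HA⁻]/[H₂A], x² + Ka₁·x − Ka₁·C = 0 with C = 0.15 M and Ka₁ = 6.59e-03. Solving: [H⁺] = (−Ka₁ + √(Ka₁² + 4·Ka₁·C)) / 2 = 2.8318e-02 M. pH = -log(2.8318e-02) = 1.55.

pH = 1.55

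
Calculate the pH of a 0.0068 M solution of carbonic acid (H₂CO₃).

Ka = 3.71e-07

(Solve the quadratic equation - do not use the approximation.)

x² + Ka×x - Ka×C = 0. Using quadratic formula: [H⁺] = 5.0042e-05

pH = 4.30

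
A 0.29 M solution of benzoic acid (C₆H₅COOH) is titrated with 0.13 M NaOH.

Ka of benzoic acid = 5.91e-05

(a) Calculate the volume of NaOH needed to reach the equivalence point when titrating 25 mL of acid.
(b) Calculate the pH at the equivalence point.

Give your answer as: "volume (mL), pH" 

moles acid = 0.29 × 25/1000 = 0.00725 mol; V_base = moles/0.13 × 1000 = 55.8 mL. At equivalence only the conjugate base is present: [A⁻] = 0.00725/0.081 = 8.9762e-02 M. Kb = Kw/Ka = 1.69e-10; [OH⁻] = √(Kb × [A⁻]) = 3.8972e-06; pOH = 5.41; pH = 14 - pOH = 8.59.

V = 55.8 mL, pH = 8.59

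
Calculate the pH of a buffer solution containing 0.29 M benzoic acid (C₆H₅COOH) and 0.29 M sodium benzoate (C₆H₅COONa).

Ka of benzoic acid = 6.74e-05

pKa = -log(6.74e-05) = 4.17. pH = pKa + log([A⁻]/[HA]) = 4.17 + log(0.29/0.29)

pH = 4.17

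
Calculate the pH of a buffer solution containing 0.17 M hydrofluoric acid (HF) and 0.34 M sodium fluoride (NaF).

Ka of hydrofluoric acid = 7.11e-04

pKa = -log(7.11e-04) = 3.15. pH = pKa + log([A⁻]/[HA]) = 3.15 + log(0.34/0.17)

pH = 3.45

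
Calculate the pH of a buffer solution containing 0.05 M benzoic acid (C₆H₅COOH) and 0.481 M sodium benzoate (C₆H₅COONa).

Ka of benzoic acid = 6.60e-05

pKa = -log(6.60e-05) = 4.18. pH = pKa + log([A⁻]/[HA]) = 4.18 + log(0.481/0.05)

pH = 5.16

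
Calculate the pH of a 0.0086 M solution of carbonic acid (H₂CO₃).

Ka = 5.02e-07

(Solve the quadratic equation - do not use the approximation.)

x² + Ka×x - Ka×C = 0. Using quadratic formula: [H⁺] = 6.5455e-05

pH = 4.18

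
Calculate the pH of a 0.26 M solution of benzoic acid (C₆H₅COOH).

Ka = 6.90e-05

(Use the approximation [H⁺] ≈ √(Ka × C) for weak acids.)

[H⁺] = √(Ka × C) = √(6.90e-05 × 0.26) = 4.2356e-03. pH = -log(4.2356e-03)

pH = 2.37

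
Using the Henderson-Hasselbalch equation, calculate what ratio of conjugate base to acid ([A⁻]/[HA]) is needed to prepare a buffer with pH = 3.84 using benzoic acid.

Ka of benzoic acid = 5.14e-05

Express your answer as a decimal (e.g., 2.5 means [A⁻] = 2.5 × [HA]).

pKa = -log(5.14e-05) = 4.2890. pH = pKa + log([A⁻]/[HA]), so log([A⁻]/[HA]) = pH − pKa = 3.84 − 4.2890 = -0.4490. [A⁻]/[HA] = 10^(-0.4490) = 0.356

[A⁻]/[HA] = 0.356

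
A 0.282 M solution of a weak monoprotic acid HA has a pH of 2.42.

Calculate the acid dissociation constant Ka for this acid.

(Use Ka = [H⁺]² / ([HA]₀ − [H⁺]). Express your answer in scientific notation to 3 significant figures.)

[H⁺] = 10^(−pH) = 10^(−2.42) = 3.802e-03 M. For HA ⇌ H⁺ + A⁻, Ka = [H⁺][A⁻]/[HA] = [H⁺]² / ([HA]₀ − [H⁺]) = (3.802e-03)² / (0.282 − 3.802e-03) = 5.20e-05.

K_a = 5.20e-05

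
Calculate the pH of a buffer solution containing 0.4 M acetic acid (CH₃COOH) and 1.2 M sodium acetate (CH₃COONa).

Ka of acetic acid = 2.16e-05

pKa = -log(2.16e-05) = 4.67. pH = pKa + log([A⁻]/[HA]) = 4.67 + log(1.2/0.4)

pH = 5.14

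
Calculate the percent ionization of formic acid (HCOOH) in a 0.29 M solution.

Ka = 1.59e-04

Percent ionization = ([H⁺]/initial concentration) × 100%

Using Ka equilibrium: x² + Ka×x - Ka×C = 0. Solving: [H⁺] = 6.7114e-03. Percent = (6.7114e-03/0.29) × 100

Percent ionization = 2.31%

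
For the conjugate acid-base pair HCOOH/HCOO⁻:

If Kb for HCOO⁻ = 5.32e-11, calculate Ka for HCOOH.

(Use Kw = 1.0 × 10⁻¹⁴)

For a conjugate pair Ka × Kb = Kw, so Ka = Kw/Kb = 1.0 × 10⁻¹⁴ / 5.32e-11 = 1.88e-04.

K_a = 1.88e-04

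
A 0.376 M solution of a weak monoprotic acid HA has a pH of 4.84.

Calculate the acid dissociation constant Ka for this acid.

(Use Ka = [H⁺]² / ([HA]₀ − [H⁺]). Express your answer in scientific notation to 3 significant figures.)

[H⁺] = 10^(−pH) = 10^(−4.84) = 1.445e-05 M. For HA ⇌ H⁺ + A⁻, Ka = [H⁺][A⁻]/[HA] = [H⁺]² / ([HA]₀ − [H⁺]) = (1.445e-05)² / (0.376 − 1.445e-05) = 5.56e-10.

K_a = 5.56e-10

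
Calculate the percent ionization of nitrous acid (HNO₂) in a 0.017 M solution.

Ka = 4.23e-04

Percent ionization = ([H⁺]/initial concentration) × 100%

Using Ka equilibrium: x² + Ka×x - Ka×C = 0. Solving: [H⁺] = 2.4784e-03. Percent = (2.4784e-03/0.017) × 100

Percent ionization = 14.6%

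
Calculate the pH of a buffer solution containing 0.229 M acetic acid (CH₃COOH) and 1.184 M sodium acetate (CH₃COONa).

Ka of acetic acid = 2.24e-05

pKa = -log(2.24e-05) = 4.65. pH = pKa + log([A⁻]/[HA]) = 4.65 + log(1.184/0.229)

pH = 5.36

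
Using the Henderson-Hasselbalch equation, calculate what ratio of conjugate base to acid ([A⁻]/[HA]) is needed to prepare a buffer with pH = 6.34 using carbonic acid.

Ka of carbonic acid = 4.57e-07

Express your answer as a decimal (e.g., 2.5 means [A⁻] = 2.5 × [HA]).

pKa = -log(4.57e-07) = 6.3401. pH = pKa + log([A⁻]/[HA]), so log([A⁻]/[HA]) = pH − pKa = 6.34 − 6.3401 = -0.0001. [A⁻]/[HA] = 10^(-0.0001) = 1.00

[A⁻]/[HA] = 1.00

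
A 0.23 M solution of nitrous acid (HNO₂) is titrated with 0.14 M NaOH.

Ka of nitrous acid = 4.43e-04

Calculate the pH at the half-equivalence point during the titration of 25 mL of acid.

At half-equivalence [HA] = [A⁻], so Henderson-Hasselbalch gives pH = pKa = -log(4.43e-04) = 3.35.

pH = pKa = 3.35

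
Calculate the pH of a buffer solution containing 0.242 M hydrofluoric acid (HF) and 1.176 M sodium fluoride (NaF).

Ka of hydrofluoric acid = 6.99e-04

pKa = -log(6.99e-04) = 3.16. pH = pKa + log([A⁻]/[HA]) = 3.16 + log(1.176/0.242)

pH = 3.84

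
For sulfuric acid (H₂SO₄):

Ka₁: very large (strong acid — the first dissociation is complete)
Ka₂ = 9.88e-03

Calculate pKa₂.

pKa₂ = -log(Ka₂) = -log(9.88e-03) = 2.01.

pK_{a2} = 2.01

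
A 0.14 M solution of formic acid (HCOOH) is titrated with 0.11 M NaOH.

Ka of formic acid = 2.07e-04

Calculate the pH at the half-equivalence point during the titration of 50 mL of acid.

At half-equivalence [HA] = [A⁻], so Henderson-Hasselbalch gives pH = pKa = -log(2.07e-04) = 3.68.

pH = pKa = 3.68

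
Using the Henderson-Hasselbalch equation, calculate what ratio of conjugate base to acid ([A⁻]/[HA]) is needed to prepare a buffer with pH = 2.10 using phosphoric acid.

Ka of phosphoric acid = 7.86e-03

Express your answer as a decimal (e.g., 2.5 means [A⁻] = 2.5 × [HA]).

pKa = -log(7.86e-03) = 2.1046. pH = pKa + log([A⁻]/[HA]), so log([A⁻]/[HA]) = pH − pKa = 2.10 − 2.1046 = -0.0046. [A⁻]/[HA] = 10^(-0.0046) = 0.990

[A⁻]/[HA] = 0.990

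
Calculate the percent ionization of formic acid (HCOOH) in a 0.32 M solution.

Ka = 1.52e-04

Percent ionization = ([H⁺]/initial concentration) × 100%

Using Ka equilibrium: x² + Ka×x - Ka×C = 0. Solving: [H⁺] = 6.8987e-03. Percent = (6.8987e-03/0.32) × 100

Percent ionization = 2.16%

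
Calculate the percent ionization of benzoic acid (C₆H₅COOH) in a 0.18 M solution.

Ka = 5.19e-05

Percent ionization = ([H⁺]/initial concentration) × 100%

Using Ka equilibrium: x² + Ka×x - Ka×C = 0. Solving: [H⁺] = 3.0306e-03. Percent = (3.0306e-03/0.18) × 100

Percent ionization = 1.68%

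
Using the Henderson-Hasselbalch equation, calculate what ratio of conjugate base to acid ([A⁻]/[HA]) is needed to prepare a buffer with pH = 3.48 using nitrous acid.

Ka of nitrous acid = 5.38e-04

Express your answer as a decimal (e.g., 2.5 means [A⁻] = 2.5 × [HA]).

pKa = -log(5.38e-04) = 3.2692. pH = pKa + log([A⁻]/[HA]), so log([A⁻]/[HA]) = pH − pKa = 3.48 − 3.2692 = 0.2108. [A⁻]/[HA] = 10^(0.2108) = 1.62

[A⁻]/[HA] = 1.62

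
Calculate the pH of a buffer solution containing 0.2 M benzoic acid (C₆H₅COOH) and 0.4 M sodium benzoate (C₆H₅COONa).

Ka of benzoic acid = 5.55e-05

pKa = -log(5.55e-05) = 4.26. pH = pKa + log([A⁻]/[HA]) = 4.26 + log(0.4/0.2)

pH = 4.56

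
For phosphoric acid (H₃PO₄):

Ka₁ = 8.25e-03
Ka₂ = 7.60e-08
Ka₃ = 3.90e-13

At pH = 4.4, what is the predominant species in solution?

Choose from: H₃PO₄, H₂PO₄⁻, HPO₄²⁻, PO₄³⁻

pKa₁ = 2.08, pKa₂ = 7.12, pKa₃ = 12.41. For a polyprotic acid the predominant species crosses at each pKa: below pKa_n the protonated form dominates, above it the deprotonated form does. At pH = 4.4, the predominant species is H₂PO₄⁻.

H₂PO₄⁻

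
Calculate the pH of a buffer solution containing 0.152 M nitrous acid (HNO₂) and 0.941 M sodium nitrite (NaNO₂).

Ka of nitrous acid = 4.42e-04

pKa = -log(4.42e-04) = 3.35. pH = pKa + log([A⁻]/[HA]) = 3.35 + log(0.941/0.152)

pH = 4.15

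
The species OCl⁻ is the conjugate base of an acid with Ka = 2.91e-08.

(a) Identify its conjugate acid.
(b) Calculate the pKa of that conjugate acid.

(a) The conjugate acid is formed by adding one H⁺ to OCl⁻, giving HOCl. (b) pKa = -log(Ka) = -log(2.91e-08) = 7.54.

Conjugate acid: HOCl; pK_a = 7.54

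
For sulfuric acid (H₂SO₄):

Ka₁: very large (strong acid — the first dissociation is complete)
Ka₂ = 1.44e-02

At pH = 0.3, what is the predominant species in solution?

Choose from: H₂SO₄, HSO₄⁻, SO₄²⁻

The first dissociation is complete, so H₂SO₄ itself is never the predominant species in water; pKa₂ = -log(1.44e-02) = 1.84. For a polyprotic acid the predominant species crosses at each pKa: below pKa_n the protonated form dominates, above it the deprotonated form does. At pH = 0.3, the predominant species is HSO₄⁻.

HSO₄⁻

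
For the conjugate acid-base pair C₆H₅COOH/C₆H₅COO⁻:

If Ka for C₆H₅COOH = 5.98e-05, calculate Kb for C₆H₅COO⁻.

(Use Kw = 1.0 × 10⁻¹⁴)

For a conjugate pair Ka × Kb = Kw, so Kb = Kw/Ka = 1.0 × 10⁻¹⁴ / 5.98e-05 = 1.67e-10.

K_b = 1.67e-10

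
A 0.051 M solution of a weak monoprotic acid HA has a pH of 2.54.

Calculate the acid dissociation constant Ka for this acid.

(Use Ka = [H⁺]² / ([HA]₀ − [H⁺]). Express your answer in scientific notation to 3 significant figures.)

[H⁺] = 10^(−pH) = 10^(−2.54) = 2.884e-03 M. For HA ⇌ H⁺ + A⁻, Ka = [H⁺][A⁻]/[HA] = [H⁺]² / ([HA]₀ − [H⁺]) = (2.884e-03)² / (0.051 − 2.884e-03) = 1.73e-04.

K_a = 1.73e-04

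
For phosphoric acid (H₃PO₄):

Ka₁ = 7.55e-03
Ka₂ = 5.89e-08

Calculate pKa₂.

pKa₂ = -log(Ka₂) = -log(5.89e-08) = 7.23.

pK_{a2} = 7.23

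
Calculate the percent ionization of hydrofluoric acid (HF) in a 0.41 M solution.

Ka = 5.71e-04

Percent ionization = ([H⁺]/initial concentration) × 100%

Using Ka equilibrium: x² + Ka×x - Ka×C = 0. Solving: [H⁺] = 1.5018e-02. Percent = (1.5018e-02/0.41) × 100

Percent ionization = 3.66%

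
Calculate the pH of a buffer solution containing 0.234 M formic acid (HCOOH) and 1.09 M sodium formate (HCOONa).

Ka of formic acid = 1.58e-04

pKa = -log(1.58e-04) = 3.80. pH = pKa + log([A⁻]/[HA]) = 3.80 + log(1.09/0.234)

pH = 4.47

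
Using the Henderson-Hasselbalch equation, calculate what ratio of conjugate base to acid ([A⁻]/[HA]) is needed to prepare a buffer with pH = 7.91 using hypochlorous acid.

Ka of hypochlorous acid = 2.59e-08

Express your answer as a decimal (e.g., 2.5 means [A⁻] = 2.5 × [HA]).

pKa = -log(2.59e-08) = 7.5867. pH = pKa + log([A⁻]/[HA]), so log([A⁻]/[HA]) = pH − pKa = 7.91 − 7.5867 = 0.3233. [A⁻]/[HA] = 10^(0.3233) = 2.11

[A⁻]/[HA] = 2.11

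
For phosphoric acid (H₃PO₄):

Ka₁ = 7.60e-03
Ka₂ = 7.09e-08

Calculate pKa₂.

pKa₂ = -log(Ka₂) = -log(7.09e-08) = 7.15.

pK_{a2} = 7.15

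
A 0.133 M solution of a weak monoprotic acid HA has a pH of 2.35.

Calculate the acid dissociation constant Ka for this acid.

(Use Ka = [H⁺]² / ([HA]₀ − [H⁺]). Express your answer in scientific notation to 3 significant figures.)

[H⁺] = 10^(−pH) = 10^(−2.35) = 4.467e-03 M. For HA ⇌ H⁺ + A⁻, Ka = [H⁺][A⁻]/[HA] = [H⁺]² / ([HA]₀ − [H⁺]) = (4.467e-03)² / (0.133 − 4.467e-03) = 1.55e-04.

K_a = 1.55e-04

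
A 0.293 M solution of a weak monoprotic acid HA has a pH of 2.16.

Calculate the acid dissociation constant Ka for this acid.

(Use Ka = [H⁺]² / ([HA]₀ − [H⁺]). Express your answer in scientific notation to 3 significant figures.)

[H⁺] = 10^(−pH) = 10^(−2.16) = 6.918e-03 M. For HA ⇌ H⁺ + A⁻, Ka = [H⁺][A⁻]/[HA] = [H⁺]² / ([HA]₀ − [H⁺]) = (6.918e-03)² / (0.293 − 6.918e-03) = 1.67e-04.

K_a = 1.67e-04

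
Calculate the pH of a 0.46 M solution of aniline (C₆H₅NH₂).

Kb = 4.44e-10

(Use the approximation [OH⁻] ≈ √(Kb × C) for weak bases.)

[OH⁻] = √(Kb × C) = √(4.44e-10 × 0.46) = 1.4291e-05. pOH = 4.84, pH = 14 - pOH

pH = 9.16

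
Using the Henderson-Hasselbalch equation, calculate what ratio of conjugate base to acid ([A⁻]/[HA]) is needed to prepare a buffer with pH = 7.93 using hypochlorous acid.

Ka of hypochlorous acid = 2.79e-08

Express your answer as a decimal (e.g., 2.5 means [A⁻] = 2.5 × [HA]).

pKa = -log(2.79e-08) = 7.5544. pH = pKa + log([A⁻]/[HA]), so log([A⁻]/[HA]) = pH − pKa = 7.93 − 7.5544 = 0.3756. [A⁻]/[HA] = 10^(0.3756) = 2.37

[A⁻]/[HA] = 2.37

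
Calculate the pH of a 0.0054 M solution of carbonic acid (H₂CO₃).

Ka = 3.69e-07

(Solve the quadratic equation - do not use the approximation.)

x² + Ka×x - Ka×C = 0. Using quadratic formula: [H⁺] = 4.4454e-05

pH = 4.35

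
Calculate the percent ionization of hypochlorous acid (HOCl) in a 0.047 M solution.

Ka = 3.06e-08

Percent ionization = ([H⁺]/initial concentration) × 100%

Using Ka equilibrium: x² + Ka×x - Ka×C = 0. Solving: [H⁺] = 3.7908e-05. Percent = (3.7908e-05/0.047) × 100

Percent ionization = 0.0807%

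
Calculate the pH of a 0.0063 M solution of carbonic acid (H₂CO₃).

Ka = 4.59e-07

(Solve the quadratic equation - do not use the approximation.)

x² + Ka×x - Ka×C = 0. Using quadratic formula: [H⁺] = 5.3546e-05

pH = 4.27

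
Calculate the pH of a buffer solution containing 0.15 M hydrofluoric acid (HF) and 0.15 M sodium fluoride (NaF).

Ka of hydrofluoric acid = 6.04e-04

pKa = -log(6.04e-04) = 3.22. pH = pKa + log([A⁻]/[HA]) = 3.22 + log(0.15/0.15)

pH = 3.22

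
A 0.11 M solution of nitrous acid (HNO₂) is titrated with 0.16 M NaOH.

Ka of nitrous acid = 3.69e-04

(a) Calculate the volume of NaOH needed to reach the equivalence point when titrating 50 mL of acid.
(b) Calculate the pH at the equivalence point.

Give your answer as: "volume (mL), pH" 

moles acid = 0.11 × 50/1000 = 0.0055 mol; V_base = moles/0.16 × 1000 = 34.4 mL. At equivalence only the conjugate base is present: [A⁻] = 0.0055/0.084 = 6.5185e-02 M. Kb = Kw/Ka = 2.71e-11; [OH⁻] = √(Kb × [A⁻]) = 1.3291e-06; pOH = 5.88; pH = 14 - pOH = 8.12.

V = 34.4 mL, pH = 8.12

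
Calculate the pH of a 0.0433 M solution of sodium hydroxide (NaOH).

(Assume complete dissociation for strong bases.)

[OH⁻] = 0.0433 M for strong base. pOH = -log[OH⁻] = 1.36, pH = 14 - pOH

pH = 12.64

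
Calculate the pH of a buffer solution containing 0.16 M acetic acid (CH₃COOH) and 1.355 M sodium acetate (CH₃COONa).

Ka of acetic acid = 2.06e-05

pKa = -log(2.06e-05) = 4.69. pH = pKa + log([A⁻]/[HA]) = 4.69 + log(1.355/0.16)

pH = 5.61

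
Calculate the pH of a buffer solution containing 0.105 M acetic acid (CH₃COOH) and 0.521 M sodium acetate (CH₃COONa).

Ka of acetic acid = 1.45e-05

pKa = -log(1.45e-05) = 4.84. pH = pKa + log([A⁻]/[HA]) = 4.84 + log(0.521/0.105)

pH = 5.53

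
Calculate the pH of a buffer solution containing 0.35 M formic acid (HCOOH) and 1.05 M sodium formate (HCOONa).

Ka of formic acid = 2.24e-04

pKa = -log(2.24e-04) = 3.65. pH = pKa + log([A⁻]/[HA]) = 3.65 + log(1.05/0.35)

pH = 4.13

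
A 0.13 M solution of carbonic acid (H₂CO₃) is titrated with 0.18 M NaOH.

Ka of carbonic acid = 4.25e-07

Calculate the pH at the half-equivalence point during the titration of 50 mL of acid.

At half-equivalence [HA] = [A⁻], so Henderson-Hasselbalch gives pH = pKa = -log(4.25e-07) = 6.37.

pH = pKa = 6.37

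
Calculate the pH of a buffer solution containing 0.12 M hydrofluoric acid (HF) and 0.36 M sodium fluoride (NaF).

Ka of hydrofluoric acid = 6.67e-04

pKa = -log(6.67e-04) = 3.18. pH = pKa + log([A⁻]/[HA]) = 3.18 + log(0.36/0.12)

pH = 3.65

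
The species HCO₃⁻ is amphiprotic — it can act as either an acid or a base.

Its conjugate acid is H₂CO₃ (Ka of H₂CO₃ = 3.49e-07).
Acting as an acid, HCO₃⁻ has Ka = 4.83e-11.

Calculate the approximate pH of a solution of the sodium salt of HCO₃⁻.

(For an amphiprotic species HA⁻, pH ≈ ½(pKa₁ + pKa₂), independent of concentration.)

pKa₁ = -log(3.49e-07) = 6.46; pKa₂ = -log(4.83e-11) = 10.32. For an amphiprotic species, pH ≈ ½(pKa₁ + pKa₂) = ½(6.46 + 10.32) = 8.39.

pH = 8.39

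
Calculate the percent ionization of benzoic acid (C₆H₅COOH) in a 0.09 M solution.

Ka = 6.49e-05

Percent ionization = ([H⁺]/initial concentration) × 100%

Using Ka equilibrium: x² + Ka×x - Ka×C = 0. Solving: [H⁺] = 2.3846e-03. Percent = (2.3846e-03/0.09) × 100

Percent ionization = 2.65%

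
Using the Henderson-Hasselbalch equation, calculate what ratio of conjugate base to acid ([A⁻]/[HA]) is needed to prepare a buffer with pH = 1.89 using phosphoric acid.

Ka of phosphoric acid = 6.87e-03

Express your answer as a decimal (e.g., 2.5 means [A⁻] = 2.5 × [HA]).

pKa = -log(6.87e-03) = 2.1630. pH = pKa + log([A⁻]/[HA]), so log([A⁻]/[HA]) = pH − pKa = 1.89 − 2.1630 = -0.2730. [A⁻]/[HA] = 10^(-0.2730) = 0.533

[A⁻]/[HA] = 0.533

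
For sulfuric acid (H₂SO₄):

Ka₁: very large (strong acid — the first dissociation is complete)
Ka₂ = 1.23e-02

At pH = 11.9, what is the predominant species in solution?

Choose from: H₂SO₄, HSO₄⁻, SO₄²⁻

The first dissociation is complete, so H₂SO₄ itself is never the predominant species in water; pKa₂ = -log(1.23e-02) = 1.91. For a polyprotic acid the predominant species crosses at each pKa: below pKa_n the protonated form dominates, above it the deprotonated form does. At pH = 11.9, the predominant species is SO₄²⁻.

SO₄²⁻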